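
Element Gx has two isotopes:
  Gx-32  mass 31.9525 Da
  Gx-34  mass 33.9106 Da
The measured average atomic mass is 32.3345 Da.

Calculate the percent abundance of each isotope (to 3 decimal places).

With x = fraction of Gx-32 (so Gx-34 is 1 − x):
31.9525·x + 33.9106·(1 − x) = 32.3345
(31.9525 − 33.9106)·x = 32.3345 − 33.9106
x = -1.5761 / -1.9581 = 0.80491 → 80.491% Gx-32, 19.509% Gx-34.

Gx-32: 80.491%, Gx-34: 19.509%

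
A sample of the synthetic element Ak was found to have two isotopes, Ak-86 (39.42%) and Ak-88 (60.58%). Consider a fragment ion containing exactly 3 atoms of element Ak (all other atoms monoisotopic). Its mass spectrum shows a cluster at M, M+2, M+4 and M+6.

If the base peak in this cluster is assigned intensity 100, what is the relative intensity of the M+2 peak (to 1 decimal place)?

(0.3942 + 0.6058)^3 gives M 0.0613, M+2 0.2824, M+4 0.4340, M+6 0.2223; the largest is M+4.
P(M+4) = C(3,2) × 0.3942^1 × 0.6058^2 = 3 × 0.3942 × 0.36699364 = 0.434007 (base)
P(M+2) = C(3,1) × 0.3942^2 × 0.6058^1 = 3 × 0.15539364 × 0.6058 = 0.282412
Relative intensity = 0.282412 / 0.434007 × 100 = 65.1

65.1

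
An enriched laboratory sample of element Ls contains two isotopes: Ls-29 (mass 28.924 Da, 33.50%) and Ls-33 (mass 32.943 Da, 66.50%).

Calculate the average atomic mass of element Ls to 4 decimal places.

Ar = Σ fᵢ·mᵢ = 0.3350 × 28.924 + 0.6650 × 32.943
= 9.68954 + 21.90710 = 31.59664 Da

31.5966 Da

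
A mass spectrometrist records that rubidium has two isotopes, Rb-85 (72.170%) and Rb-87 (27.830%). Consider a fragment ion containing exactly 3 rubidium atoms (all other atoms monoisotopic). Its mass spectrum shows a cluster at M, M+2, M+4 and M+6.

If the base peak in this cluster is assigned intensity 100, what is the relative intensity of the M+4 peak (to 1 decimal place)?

Binomial terms of (0.72170 + 0.27830)^3: M 0.3759, M+2 0.4349, M+4 0.1677, M+6 0.0216 → M+2 is the base peak.
P(M+2) = C(3,1) × 0.72170^2 × 0.27830^1 = 3 × 0.52085089 × 0.2783 = 0.434858 (base)
P(M+4) = C(3,2) × 0.72170^1 × 0.27830^2 = 3 × 0.7217 × 0.07745089 = 0.167689
Relative intensity = 0.167689 / 0.434858 × 100 = 38.6

38.6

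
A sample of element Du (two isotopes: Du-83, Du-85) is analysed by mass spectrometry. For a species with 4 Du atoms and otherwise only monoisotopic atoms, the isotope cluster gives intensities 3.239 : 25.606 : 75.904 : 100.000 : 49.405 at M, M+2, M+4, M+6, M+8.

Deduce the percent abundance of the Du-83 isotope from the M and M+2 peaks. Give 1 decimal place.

Let p = fractional abundance of Du-83. I(M+2)/I(M) = [C(4,1)·p^3·(1−p)] / p^4 = 4·(1−p)/p = 25.606/3.239 = 7.9055
(1−p)/p = 7.9055/4 = 1.9764  ⇒  p = 1/(1 + 1.9764) = 0.3360
Du-83: 33.6%, Du-85: 66.4%.

33.6%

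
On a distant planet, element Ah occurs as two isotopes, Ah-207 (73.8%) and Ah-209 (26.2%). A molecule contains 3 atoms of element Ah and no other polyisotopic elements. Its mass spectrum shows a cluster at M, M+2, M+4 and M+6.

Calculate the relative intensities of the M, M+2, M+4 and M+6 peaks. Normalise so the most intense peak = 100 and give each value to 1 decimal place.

93.9 : 100.0 : 35.5 : 4.2

Expanding (0.738 + 0.262)^3:
P(M) = 0.738^3 = 0.401947
P(M+2) = 3 × 0.738^2 × 0.262^1 = 0.428090
P(M+4) = 3 × 0.738^1 × 0.262^2 = 0.151978
P(M+6) = 0.262^3 = 0.017985
The M+2 peak is largest (0.428090); scaling to 100 gives 93.9 : 100.0 : 35.5 : 4.2.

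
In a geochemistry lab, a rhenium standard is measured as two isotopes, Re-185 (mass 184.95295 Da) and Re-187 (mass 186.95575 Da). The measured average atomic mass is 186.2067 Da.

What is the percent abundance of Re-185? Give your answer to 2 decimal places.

With x = fraction of Re-185 (so Re-187 is 1 − x):
184.95295·x + 186.95575·(1 − x) = 186.2067
(184.95295 − 186.95575)·x = 186.2067 − 186.95575
x = -0.74905 / -2.00280 = 0.37400 → 37.40% Re-185, 62.60% Re-187.

37.40%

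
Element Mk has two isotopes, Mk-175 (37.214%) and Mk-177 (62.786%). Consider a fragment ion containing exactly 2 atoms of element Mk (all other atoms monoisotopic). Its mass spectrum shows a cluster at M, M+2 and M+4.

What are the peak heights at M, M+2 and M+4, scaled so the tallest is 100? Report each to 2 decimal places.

Expanding (0.37214 + 0.62786)^2:
P(M) = 0.37214^2 = 0.138488
P(M+2) = 2 × 0.37214^1 × 0.62786^1 = 0.467304
P(M+4) = 0.62786^2 = 0.394208
The M+2 peak is largest (0.467304); scaling to 100 gives 29.64 : 100.00 : 84.36.

29.64 : 100.00 : 84.36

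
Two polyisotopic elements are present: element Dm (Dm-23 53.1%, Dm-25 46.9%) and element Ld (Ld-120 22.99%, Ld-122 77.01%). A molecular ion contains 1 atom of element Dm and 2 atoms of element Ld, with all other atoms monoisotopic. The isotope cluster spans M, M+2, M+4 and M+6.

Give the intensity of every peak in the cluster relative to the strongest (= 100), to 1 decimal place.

5.8 : 44.2 : 100.0 : 57.8

Element Dm pattern (n=1): 0.5310 : 0.4690
Element Ld pattern (n=2): 0.05285401 : 0.35409198 : 0.59305401
Convolve the two distributions (both contribute in 2-u steps):
  M: 0.5310×0.05285401 = 0.028065
  M+2: 0.5310×0.35409198 + 0.4690×0.05285401 = 0.212811
  M+4: 0.5310×0.59305401 + 0.4690×0.35409198 = 0.480981
  M+6: 0.4690×0.59305401 = 0.278142
Scale to base peak (0.480981) = 100: 5.8 : 44.2 : 100.0 : 57.8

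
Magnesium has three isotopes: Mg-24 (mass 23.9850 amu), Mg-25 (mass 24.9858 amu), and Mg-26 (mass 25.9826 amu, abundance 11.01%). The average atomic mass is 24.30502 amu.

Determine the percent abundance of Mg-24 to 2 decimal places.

Let x and y be the fractions of Mg-24 and Mg-25. Then x + y = 1 − 0.1101 = 0.8899 and 23.9850x + 24.9858y = 24.30502 − 0.1101×25.9826 = 21.44433574.
Substituting: 23.9850x + 24.9858(0.8899 − x) = 21.44433574
(23.9850 − 24.9858)x = -0.79052768  ⇒  x = 0.78990, y = 0.10000
Mg-24: 78.99%, Mg-25: 10.00%.

78.99%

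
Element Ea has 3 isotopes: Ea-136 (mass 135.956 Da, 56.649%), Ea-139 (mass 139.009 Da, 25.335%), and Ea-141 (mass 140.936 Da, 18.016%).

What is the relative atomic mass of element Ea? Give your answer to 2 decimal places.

137.63 Da

The abundance-weighted mean is 0.56649 × 135.956 + 0.25335 × 139.009 + 0.18016 × 140.936
= 77.0177 + 35.2179 + 25.3910 = 137.6266 Da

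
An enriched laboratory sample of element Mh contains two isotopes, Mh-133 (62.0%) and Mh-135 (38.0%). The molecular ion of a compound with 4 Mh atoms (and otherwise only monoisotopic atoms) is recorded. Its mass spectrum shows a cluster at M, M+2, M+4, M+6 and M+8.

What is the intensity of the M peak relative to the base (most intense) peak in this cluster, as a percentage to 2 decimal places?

Binomial terms of (0.620 + 0.380)^4: M 0.1478, M+2 0.3623, M+4 0.3330, M+6 0.1361, M+8 0.0209 → M+2 is the base peak.
P(M+2) = C(4,1) × 0.620^3 × 0.380^1 = 4 × 0.238328 × 0.3800 = 0.362259 (base)
P(M) = C(4,0) × 0.620^4 × 0.380^0 = 1 × 0.14776336 × 1.0000 = 0.147763
Relative intensity = 0.147763 / 0.362259 × 100 = 40.79

40.79%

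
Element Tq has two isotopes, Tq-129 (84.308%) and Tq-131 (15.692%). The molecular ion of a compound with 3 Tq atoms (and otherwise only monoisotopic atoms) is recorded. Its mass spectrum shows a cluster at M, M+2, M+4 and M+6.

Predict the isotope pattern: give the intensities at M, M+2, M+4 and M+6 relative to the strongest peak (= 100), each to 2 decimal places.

100.00 : 55.84 : 10.39 : 0.64

Expanding (0.84308 + 0.15692)^3:
P(M) = 0.84308^3 = 0.599248
P(M+2) = 3 × 0.84308^2 × 0.15692^1 = 0.334609
P(M+4) = 3 × 0.84308^1 × 0.15692^2 = 0.062280
P(M+6) = 0.15692^3 = 0.003864
The M peak is largest (0.599248); scaling to 100 gives 100.00 : 55.84 : 10.39 : 0.64.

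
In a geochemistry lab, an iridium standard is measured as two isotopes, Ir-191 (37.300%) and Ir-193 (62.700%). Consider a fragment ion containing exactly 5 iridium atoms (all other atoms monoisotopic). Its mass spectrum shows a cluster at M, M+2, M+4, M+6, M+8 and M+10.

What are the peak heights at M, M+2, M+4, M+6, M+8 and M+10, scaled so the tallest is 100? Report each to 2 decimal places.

2.11 : 17.70 : 59.49 : 100.00 : 84.05 : 28.26

The 5 Ir atoms are independent, so intensities follow the terms of (0.37300 + 0.62700)^5.
P(M) = 0.37300^5 = 0.007220
P(M+2) = 5 × 0.37300^4 × 0.62700^1 = 0.060684
P(M+4) = 10 × 0.37300^3 × 0.62700^2 = 0.204015
P(M+6) = 10 × 0.37300^2 × 0.62700^3 = 0.342942
P(M+8) = 5 × 0.37300^1 × 0.62700^4 = 0.288237
P(M+10) = 0.62700^5 = 0.096903
The M+6 peak is largest (0.342942); scaling to 100 gives 2.11 : 17.70 : 59.49 : 100.00 : 84.05 : 28.26.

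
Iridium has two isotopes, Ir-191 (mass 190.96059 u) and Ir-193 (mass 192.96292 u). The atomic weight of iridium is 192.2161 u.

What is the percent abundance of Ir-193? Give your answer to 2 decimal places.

62.70%

Writing the weighted mean with unknown fraction x of Ir-191:
190.96059·x + 192.96292·(1 − x) = 192.2161
(190.96059 − 192.96292)·x = 192.2161 − 192.96292
x = -0.74682 / -2.00233 = 0.37298 → 37.30% Ir-191, 62.70% Ir-193.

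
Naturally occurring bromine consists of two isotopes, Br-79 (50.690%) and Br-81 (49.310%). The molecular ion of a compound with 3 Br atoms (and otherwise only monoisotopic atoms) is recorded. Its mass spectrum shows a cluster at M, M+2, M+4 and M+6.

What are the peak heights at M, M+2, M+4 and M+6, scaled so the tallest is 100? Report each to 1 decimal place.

34.3 : 100.0 : 97.3 : 31.5

The 3 Br atoms are independent, so intensities follow the terms of (0.50690 + 0.49310)^3.
P(M) = 0.50690^3 = 0.130247
P(M+2) = 3 × 0.50690^2 × 0.49310^1 = 0.380103
P(M+4) = 3 × 0.50690^1 × 0.49310^2 = 0.369755
P(M+6) = 0.49310^3 = 0.119896
The M+2 peak is largest (0.380103); scaling to 100 gives 34.3 : 100.0 : 97.3 : 31.5.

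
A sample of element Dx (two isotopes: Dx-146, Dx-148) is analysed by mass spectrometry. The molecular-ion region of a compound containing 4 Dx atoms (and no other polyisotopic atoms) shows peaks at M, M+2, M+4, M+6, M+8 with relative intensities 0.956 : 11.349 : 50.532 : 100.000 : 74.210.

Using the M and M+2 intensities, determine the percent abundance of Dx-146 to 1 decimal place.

If p is the fraction of Dx that is Dx-146, then I(M+2)/I(M) = [C(4,1)·p^3·(1−p)] / p^4 = 4·(1−p)/p = 11.349/0.956 = 11.8713
(1−p)/p = 11.8713/4 = 2.9678  ⇒  p = 1/(1 + 2.9678) = 0.2520
Dx-146: 25.2%, Dx-148: 74.8%.

25.2%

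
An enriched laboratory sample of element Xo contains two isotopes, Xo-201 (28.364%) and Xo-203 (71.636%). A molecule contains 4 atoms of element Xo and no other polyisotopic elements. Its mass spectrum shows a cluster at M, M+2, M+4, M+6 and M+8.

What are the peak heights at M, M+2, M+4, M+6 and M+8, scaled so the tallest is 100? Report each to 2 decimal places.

1.55 : 15.68 : 59.39 : 100.00 : 63.14

Expanding (0.28364 + 0.71636)^4:
P(M) = 0.28364^4 = 0.006472
P(M+2) = 4 × 0.28364^3 × 0.71636^1 = 0.065387
P(M+4) = 6 × 0.28364^2 × 0.71636^2 = 0.247713
P(M+6) = 4 × 0.28364^1 × 0.71636^3 = 0.417082
P(M+8) = 0.71636^4 = 0.263345
The M+6 peak is largest (0.417082); scaling to 100 gives 1.55 : 15.68 : 59.39 : 100.00 : 63.14.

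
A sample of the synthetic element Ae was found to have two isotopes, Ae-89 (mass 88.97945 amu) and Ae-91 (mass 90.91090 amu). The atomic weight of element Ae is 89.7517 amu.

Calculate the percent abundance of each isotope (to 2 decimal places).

Ae-89: 60.02%, Ae-91: 39.98%

Let x be the fractional abundance of Ae-89; then Ae-91 has abundance 1 − x.
88.97945·x + 90.91090·(1 − x) = 89.7517
(88.97945 − 90.91090)·x = 89.7517 − 90.91090
x = -1.15920 / -1.93145 = 0.60017 → 60.02% Ae-89, 39.98% Ae-91.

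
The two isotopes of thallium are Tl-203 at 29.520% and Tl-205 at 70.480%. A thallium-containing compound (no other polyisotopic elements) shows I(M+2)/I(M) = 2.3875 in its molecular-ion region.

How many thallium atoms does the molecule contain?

1

The M+2/M ratio from n Tl atoms is n · q/p = n · 0.70480/0.29520.
n = 2.3875 × 0.29520/0.70480 = 1.00 ≈ 1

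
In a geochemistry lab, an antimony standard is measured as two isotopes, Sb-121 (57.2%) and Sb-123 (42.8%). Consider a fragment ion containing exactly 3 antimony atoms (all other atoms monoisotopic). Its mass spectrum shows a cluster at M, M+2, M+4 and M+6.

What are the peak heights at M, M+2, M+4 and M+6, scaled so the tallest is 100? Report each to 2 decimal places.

44.55 : 100.00 : 74.83 : 18.66

The 3 Sb atoms are independent, so intensities follow the terms of (0.572 + 0.428)^3.
P(M) = 0.572^3 = 0.187149
P(M+2) = 3 × 0.572^2 × 0.428^1 = 0.420104
P(M+4) = 3 × 0.572^1 × 0.428^2 = 0.314344
P(M+6) = 0.428^3 = 0.078403
The M+2 peak is largest (0.420104); scaling to 100 gives 44.55 : 100.00 : 74.83 : 18.66.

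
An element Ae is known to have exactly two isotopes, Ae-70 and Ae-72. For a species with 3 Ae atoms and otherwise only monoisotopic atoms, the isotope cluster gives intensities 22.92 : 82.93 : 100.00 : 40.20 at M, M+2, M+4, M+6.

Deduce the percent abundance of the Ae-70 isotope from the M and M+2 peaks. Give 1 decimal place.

45.3%

If p is the fraction of Ae that is Ae-70, then I(M+2)/I(M) = [C(3,1)·p^2·(1−p)] / p^3 = 3·(1−p)/p = 82.93/22.92 = 3.6182
(1−p)/p = 3.6182/3 = 1.2061  ⇒  p = 1/(1 + 1.2061) = 0.4533
Ae-70: 45.3%, Ae-72: 54.7%.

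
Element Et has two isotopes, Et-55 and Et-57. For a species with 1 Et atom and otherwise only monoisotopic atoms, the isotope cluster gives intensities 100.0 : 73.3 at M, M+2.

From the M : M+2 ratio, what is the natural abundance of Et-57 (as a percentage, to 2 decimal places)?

Write p for the Et-55 fraction. I(M+2)/I(M) = [C(1,1)·p^0·(1−p)] / p^1 = 1·(1−p)/p = 73.3/100.0 = 0.7330
(1−p)/p = 0.7330/1 = 0.7330  ⇒  p = 1/(1 + 0.7330) = 0.5770
Et-55: 57.70%, Et-57: 42.30%.

42.30%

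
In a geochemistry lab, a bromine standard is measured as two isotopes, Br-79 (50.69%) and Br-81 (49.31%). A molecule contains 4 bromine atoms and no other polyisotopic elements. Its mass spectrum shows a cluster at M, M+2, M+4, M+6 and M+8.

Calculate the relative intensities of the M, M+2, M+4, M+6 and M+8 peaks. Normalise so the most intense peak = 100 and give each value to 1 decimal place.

17.6 : 68.5 : 100.0 : 64.9 : 15.8

The 4 Br atoms are independent, so intensities follow the terms of (0.5069 + 0.4931)^4.
P(M) = 0.5069^4 = 0.066022
P(M+2) = 4 × 0.5069^3 × 0.4931^1 = 0.256899
P(M+4) = 6 × 0.5069^2 × 0.4931^2 = 0.374857
P(M+6) = 4 × 0.5069^1 × 0.4931^3 = 0.243101
P(M+8) = 0.4931^4 = 0.059121
The M+4 peak is largest (0.374857); scaling to 100 gives 17.6 : 68.5 : 100.0 : 64.9 : 15.8.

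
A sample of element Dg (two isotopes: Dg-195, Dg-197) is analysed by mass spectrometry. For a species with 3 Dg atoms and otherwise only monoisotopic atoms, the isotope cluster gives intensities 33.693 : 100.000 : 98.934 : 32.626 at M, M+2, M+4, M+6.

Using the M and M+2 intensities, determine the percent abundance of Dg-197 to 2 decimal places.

Let p = fractional abundance of Dg-195. I(M+2)/I(M) = [C(3,1)·p^2·(1−p)] / p^3 = 3·(1−p)/p = 100.000/33.693 = 2.9680
(1−p)/p = 2.9680/3 = 0.9893  ⇒  p = 1/(1 + 0.9893) = 0.5027
Dg-195: 50.27%, Dg-197: 49.73%.

49.73%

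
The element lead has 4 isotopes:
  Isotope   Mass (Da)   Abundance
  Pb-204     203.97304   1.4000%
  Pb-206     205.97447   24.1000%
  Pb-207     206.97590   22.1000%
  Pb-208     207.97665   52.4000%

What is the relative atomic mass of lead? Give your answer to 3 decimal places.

Weight each isotope mass by its fractional abundance: 0.014000 × 203.97304 + 0.241000 × 205.97447 + 0.221000 × 206.97590 + 0.524000 × 207.97665
= 2.855623 + 49.639847 + 45.741674 + 108.979765 = 207.216909 Da

207.217 Da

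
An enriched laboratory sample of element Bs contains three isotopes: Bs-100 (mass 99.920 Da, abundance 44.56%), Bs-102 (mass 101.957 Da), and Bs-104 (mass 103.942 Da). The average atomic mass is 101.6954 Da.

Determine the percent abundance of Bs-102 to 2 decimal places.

22.89%

The remaining 55.44% is split between Bs-102 (fraction x) and Bs-104 (fraction 0.5544 − x).
Substituting: 101.957x + 103.942(0.5544 − x) = 57.171048
(101.957 − 103.942)x = -0.4543968  ⇒  x = 0.22892, y = 0.32548
Bs-102: 22.89%, Bs-104: 32.55%.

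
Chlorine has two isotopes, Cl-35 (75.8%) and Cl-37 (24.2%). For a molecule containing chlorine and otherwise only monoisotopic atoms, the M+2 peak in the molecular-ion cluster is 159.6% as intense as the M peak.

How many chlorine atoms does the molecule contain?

5

For n independent Cl atoms, I(M+2)/I(M) = n · (abundance Cl-37) / (abundance Cl-35) = n · 0.242/0.758.
n = 1.596 × 0.758/0.242 = 5.00 ≈ 5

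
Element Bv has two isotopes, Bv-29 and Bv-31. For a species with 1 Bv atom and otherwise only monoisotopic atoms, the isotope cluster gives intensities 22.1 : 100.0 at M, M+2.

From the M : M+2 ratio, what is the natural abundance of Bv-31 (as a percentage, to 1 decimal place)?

81.9%

If p is the fraction of Bv that is Bv-29, then I(M+2)/I(M) = [C(1,1)·p^0·(1−p)] / p^1 = 1·(1−p)/p = 100.0/22.1 = 4.5249
(1−p)/p = 4.5249/1 = 4.5249  ⇒  p = 1/(1 + 4.5249) = 0.1810
Bv-29: 18.1%, Bv-31: 81.9%.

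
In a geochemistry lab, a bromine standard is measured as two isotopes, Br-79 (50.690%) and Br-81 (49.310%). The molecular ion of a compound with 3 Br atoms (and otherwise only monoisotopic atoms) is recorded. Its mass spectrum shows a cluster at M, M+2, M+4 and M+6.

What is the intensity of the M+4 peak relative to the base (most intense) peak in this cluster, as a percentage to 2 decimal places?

Term probabilities: M 0.1302, M+2 0.3801, M+4 0.3698, M+6 0.1199. Base peak = M+2.
P(M+2) = C(3,1) × 0.50690^2 × 0.49310^1 = 3 × 0.25694761 × 0.4931 = 0.380103 (base)
P(M+4) = C(3,2) × 0.50690^1 × 0.49310^2 = 3 × 0.5069 × 0.24314761 = 0.369755
Relative intensity = 0.369755 / 0.380103 × 100 = 97.28

97.28%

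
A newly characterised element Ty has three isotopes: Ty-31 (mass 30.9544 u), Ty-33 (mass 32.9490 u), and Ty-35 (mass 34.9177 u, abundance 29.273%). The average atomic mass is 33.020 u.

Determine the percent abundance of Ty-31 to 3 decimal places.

The remaining 70.727% is split between Ty-31 (fraction x) and Ty-33 (fraction 0.70727 − x).
Substituting: 30.9544x + 32.9490(0.70727 − x) = 22.798541679
(30.9544 − 32.9490)x = -0.505297551  ⇒  x = 0.25333, y = 0.45394
Ty-31: 25.333%, Ty-33: 45.394%.

25.333%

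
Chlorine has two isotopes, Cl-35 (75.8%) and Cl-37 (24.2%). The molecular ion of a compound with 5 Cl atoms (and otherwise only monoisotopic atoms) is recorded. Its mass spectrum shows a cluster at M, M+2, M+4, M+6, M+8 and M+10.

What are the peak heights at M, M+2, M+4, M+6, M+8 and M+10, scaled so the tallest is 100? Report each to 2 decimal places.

The 5 Cl atoms are independent, so intensities follow the terms of (0.758 + 0.242)^5.
P(M) = 0.758^5 = 0.250234
P(M+2) = 5 × 0.758^4 × 0.242^1 = 0.399450
P(M+4) = 10 × 0.758^3 × 0.242^2 = 0.255058
P(M+6) = 10 × 0.758^2 × 0.242^3 = 0.081430
P(M+8) = 5 × 0.758^1 × 0.242^4 = 0.012999
P(M+10) = 0.242^5 = 0.000830
The M+2 peak is largest (0.399450); scaling to 100 gives 62.64 : 100.00 : 63.85 : 20.39 : 3.25 : 0.21.

62.64 : 100.00 : 63.85 : 20.39 : 3.25 : 0.21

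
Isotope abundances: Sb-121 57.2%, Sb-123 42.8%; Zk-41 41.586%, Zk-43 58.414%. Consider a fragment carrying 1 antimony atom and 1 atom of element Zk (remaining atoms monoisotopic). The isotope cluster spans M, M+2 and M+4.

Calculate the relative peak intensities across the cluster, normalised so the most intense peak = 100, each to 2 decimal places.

Antimony pattern (n=1): 0.5720 : 0.4280
Element Zk pattern (n=1): 0.41586 : 0.58414
Convolve the two distributions (both contribute in 2-u steps):
  M: 0.5720×0.41586 = 0.237872
  M+2: 0.5720×0.58414 + 0.4280×0.41586 = 0.512116
  M+4: 0.4280×0.58414 = 0.250012
Scale to base peak (0.512116) = 100: 46.45 : 100.00 : 48.82

46.45 : 100.00 : 48.82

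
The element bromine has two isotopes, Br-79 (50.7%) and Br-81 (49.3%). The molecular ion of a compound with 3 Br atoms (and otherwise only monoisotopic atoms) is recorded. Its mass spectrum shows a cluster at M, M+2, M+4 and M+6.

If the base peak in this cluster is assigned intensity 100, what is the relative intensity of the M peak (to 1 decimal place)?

Binomial terms of (0.507 + 0.493)^3: M 0.1303, M+2 0.3802, M+4 0.3697, M+6 0.1198 → M+2 is the base peak.
P(M+2) = C(3,1) × 0.507^2 × 0.493^1 = 3 × 0.257049 × 0.4930 = 0.380175 (base)
P(M) = C(3,0) × 0.507^3 × 0.493^0 = 1 × 0.13032384 × 1.0000 = 0.130324
Relative intensity = 0.130324 / 0.380175 × 100 = 34.3

34.3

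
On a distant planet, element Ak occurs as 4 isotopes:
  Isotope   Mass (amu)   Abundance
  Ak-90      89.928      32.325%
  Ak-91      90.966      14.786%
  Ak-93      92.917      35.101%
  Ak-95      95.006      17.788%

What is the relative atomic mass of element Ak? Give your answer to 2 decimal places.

92.03 amu

The abundance-weighted mean is 0.32325 × 89.928 + 0.14786 × 90.966 + 0.35101 × 92.917 + 0.17788 × 95.006
= 29.0692 + 13.4502 + 32.6148 + 16.8997 = 92.0339 amu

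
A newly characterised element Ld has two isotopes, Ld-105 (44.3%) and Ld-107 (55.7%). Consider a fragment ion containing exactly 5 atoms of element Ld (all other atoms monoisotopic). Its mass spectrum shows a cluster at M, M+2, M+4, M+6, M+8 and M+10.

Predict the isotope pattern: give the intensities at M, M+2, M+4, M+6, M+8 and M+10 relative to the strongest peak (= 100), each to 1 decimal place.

5.0 : 31.6 : 79.5 : 100.0 : 62.9 : 15.8

Expanding (0.443 + 0.557)^5:
P(M) = 0.443^5 = 0.017062
P(M+2) = 5 × 0.443^4 × 0.557^1 = 0.107261
P(M+4) = 10 × 0.443^3 × 0.557^2 = 0.269725
P(M+6) = 10 × 0.443^2 × 0.557^3 = 0.339135
P(M+8) = 5 × 0.443^1 × 0.557^4 = 0.213204
P(M+10) = 0.557^5 = 0.053614
The M+6 peak is largest (0.339135); scaling to 100 gives 5.0 : 31.6 : 79.5 : 100.0 : 62.9 : 15.8.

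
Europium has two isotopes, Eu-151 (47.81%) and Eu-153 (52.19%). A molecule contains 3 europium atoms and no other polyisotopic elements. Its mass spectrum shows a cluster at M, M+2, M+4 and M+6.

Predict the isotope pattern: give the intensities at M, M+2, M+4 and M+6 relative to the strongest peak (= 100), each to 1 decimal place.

The 3 Eu atoms are independent, so intensities follow the terms of (0.4781 + 0.5219)^3.
P(M) = 0.4781^3 = 0.109284
P(M+2) = 3 × 0.4781^2 × 0.5219^1 = 0.357887
P(M+4) = 3 × 0.4781^1 × 0.5219^2 = 0.390674
P(M+6) = 0.5219^3 = 0.142155
The M+4 peak is largest (0.390674); scaling to 100 gives 28.0 : 91.6 : 100.0 : 36.4.

28.0 : 91.6 : 100.0 : 36.4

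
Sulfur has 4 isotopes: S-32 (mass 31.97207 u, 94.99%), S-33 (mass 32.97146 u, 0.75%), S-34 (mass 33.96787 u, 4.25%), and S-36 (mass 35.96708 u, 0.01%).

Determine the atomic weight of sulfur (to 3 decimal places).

The abundance-weighted mean is 0.9499 × 31.97207 + 0.0075 × 32.97146 + 0.0425 × 33.96787 + 0.0001 × 35.96708
= 30.370269 + 0.247286 + 1.443634 + 0.003597 = 32.064786 u

32.065 u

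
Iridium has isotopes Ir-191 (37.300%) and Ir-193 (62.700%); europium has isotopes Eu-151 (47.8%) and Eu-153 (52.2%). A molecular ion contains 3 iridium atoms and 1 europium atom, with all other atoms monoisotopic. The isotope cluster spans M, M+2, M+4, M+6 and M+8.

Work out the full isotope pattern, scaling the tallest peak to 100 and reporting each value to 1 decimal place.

Iridium pattern (n=3): 0.05189512 : 0.26170165 : 0.43991135 : 0.24649188
Europium pattern (n=1): 0.4780 : 0.5220
Convolve the two distributions (both contribute in 2-u steps):
  M: 0.05189512×0.4780 = 0.024806
  M+2: 0.05189512×0.5220 + 0.26170165×0.4780 = 0.152183
  M+4: 0.26170165×0.5220 + 0.43991135×0.4780 = 0.346886
  M+6: 0.43991135×0.5220 + 0.24649188×0.4780 = 0.347457
  M+8: 0.24649188×0.5220 = 0.128669
Scale to base peak (0.347457) = 100: 7.1 : 43.8 : 99.8 : 100.0 : 37.0

7.1 : 43.8 : 99.8 : 100.0 : 37.0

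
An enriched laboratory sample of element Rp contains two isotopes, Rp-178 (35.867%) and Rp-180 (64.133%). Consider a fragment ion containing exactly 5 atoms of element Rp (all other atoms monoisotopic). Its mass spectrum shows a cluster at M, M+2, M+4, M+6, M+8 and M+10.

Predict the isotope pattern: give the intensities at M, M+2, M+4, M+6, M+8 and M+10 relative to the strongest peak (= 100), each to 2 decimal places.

The 5 Rp atoms are independent, so intensities follow the terms of (0.35867 + 0.64133)^5.
P(M) = 0.35867^5 = 0.005936
P(M+2) = 5 × 0.35867^4 × 0.64133^1 = 0.053068
P(M+4) = 10 × 0.35867^3 × 0.64133^2 = 0.189779
P(M+6) = 10 × 0.35867^2 × 0.64133^3 = 0.339340
P(M+8) = 5 × 0.35867^1 × 0.64133^4 = 0.303383
P(M+10) = 0.64133^5 = 0.108495
The M+6 peak is largest (0.339340); scaling to 100 gives 1.75 : 15.64 : 55.93 : 100.00 : 89.40 : 31.97.

1.75 : 15.64 : 55.93 : 100.00 : 89.40 : 31.97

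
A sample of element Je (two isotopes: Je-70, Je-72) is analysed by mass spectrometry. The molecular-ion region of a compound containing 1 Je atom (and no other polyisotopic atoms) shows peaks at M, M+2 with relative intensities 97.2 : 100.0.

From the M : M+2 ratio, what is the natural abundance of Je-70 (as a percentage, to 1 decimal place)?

Write p for the Je-70 fraction. I(M+2)/I(M) = [C(1,1)·p^0·(1−p)] / p^1 = 1·(1−p)/p = 100.0/97.2 = 1.0288
(1−p)/p = 1.0288/1 = 1.0288  ⇒  p = 1/(1 + 1.0288) = 0.4929
Je-70: 49.3%, Je-72: 50.7%.

49.3%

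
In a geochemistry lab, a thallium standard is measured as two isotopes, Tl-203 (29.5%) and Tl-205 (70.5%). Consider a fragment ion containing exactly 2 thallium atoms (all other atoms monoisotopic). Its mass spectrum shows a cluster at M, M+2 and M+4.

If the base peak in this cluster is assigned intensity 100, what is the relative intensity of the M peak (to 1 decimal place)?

17.5

(0.295 + 0.705)^2 gives M 0.0870, M+2 0.4160, M+4 0.4970; the largest is M+4.
P(M+4) = C(2,2) × 0.295^0 × 0.705^2 = 1 × 1.0000 × 0.497025 = 0.497025 (base)
P(M) = C(2,0) × 0.295^2 × 0.705^0 = 1 × 0.087025 × 1.0000 = 0.087025
Relative intensity = 0.087025 / 0.497025 × 100 = 17.5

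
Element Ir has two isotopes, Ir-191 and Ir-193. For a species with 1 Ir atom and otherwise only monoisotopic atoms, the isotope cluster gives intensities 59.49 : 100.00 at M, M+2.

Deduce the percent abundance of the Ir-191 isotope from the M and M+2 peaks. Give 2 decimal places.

37.30%

Let p = fractional abundance of Ir-191. I(M+2)/I(M) = [C(1,1)·p^0·(1−p)] / p^1 = 1·(1−p)/p = 100.00/59.49 = 1.6810
(1−p)/p = 1.6810/1 = 1.6810  ⇒  p = 1/(1 + 1.6810) = 0.3730
Ir-191: 37.30%, Ir-193: 62.70%.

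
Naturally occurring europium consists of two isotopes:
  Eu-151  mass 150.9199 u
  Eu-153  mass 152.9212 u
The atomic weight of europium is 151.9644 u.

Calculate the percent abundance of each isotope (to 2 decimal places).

Eu-151: 47.81%, Eu-153: 52.19%

Writing the weighted mean with unknown fraction x of Eu-151:
150.9199·x + 152.9212·(1 − x) = 151.9644
(150.9199 − 152.9212)·x = 151.9644 − 152.9212
x = -0.9568 / -2.0013 = 0.47809 → 47.81% Eu-151, 52.19% Eu-153.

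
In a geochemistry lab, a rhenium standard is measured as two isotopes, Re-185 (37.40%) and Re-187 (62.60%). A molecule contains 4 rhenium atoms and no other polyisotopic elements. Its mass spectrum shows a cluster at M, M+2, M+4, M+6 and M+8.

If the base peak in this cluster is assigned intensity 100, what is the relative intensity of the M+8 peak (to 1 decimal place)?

41.8

(0.3740 + 0.6260)^4 gives M 0.0196, M+2 0.1310, M+4 0.3289, M+6 0.3670, M+8 0.1536; the largest is M+6.
P(M+6) = C(4,3) × 0.3740^1 × 0.6260^3 = 4 × 0.3740 × 0.24531438 = 0.366990 (base)
P(M+8) = C(4,4) × 0.3740^0 × 0.6260^4 = 1 × 1.0000 × 0.1535668 = 0.153567
Relative intensity = 0.153567 / 0.366990 × 100 = 41.8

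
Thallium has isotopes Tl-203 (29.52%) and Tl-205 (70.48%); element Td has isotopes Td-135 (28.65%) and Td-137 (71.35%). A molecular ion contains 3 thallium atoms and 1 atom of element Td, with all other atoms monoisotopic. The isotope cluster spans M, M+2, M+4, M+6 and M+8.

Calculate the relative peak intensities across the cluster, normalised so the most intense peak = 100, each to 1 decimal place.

1.8 : 17.2 : 62.2 : 100.0 : 60.3

Thallium pattern (n=3): 0.02572463 : 0.18425524 : 0.43991564 : 0.35010449
Element Td pattern (n=1): 0.2865 : 0.7135
Convolve the two distributions (both contribute in 2-u steps):
  M: 0.02572463×0.2865 = 0.007370
  M+2: 0.02572463×0.7135 + 0.18425524×0.2865 = 0.071144
  M+4: 0.18425524×0.7135 + 0.43991564×0.2865 = 0.257502
  M+6: 0.43991564×0.7135 + 0.35010449×0.2865 = 0.414185
  M+8: 0.35010449×0.7135 = 0.249800
Scale to base peak (0.414185) = 100: 1.8 : 17.2 : 62.2 : 100.0 : 60.3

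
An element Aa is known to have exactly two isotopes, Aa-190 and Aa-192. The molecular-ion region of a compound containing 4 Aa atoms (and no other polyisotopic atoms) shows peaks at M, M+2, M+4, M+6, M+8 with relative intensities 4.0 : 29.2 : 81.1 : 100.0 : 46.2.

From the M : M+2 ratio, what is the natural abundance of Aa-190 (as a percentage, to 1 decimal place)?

Write p for the Aa-190 fraction. I(M+2)/I(M) = [C(4,1)·p^3·(1−p)] / p^4 = 4·(1−p)/p = 29.2/4.0 = 7.3000
(1−p)/p = 7.3000/4 = 1.8250  ⇒  p = 1/(1 + 1.8250) = 0.3540
Aa-190: 35.4%, Aa-192: 64.6%.

35.4%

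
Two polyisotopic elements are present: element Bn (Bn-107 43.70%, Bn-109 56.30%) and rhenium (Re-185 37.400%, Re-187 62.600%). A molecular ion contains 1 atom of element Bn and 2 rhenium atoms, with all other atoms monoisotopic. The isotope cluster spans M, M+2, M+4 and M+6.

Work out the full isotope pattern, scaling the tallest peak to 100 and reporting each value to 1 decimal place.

Element Bn pattern (n=1): 0.4370 : 0.5630
Rhenium pattern (n=2): 0.139876 : 0.468248 : 0.391876
Convolve the two distributions (both contribute in 2-u steps):
  M: 0.4370×0.139876 = 0.061126
  M+2: 0.4370×0.468248 + 0.5630×0.139876 = 0.283375
  M+4: 0.4370×0.391876 + 0.5630×0.468248 = 0.434873
  M+6: 0.5630×0.391876 = 0.220626
Scale to base peak (0.434873) = 100: 14.1 : 65.2 : 100.0 : 50.7

14.1 : 65.2 : 100.0 : 50.7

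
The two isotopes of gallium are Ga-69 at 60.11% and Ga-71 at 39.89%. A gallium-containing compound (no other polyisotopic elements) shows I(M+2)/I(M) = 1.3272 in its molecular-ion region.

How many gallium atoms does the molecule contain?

2

The M+2/M ratio from n Ga atoms is n · q/p = n · 0.3989/0.6011.
n = 1.3272 × 0.6011/0.3989 = 2.00 ≈ 2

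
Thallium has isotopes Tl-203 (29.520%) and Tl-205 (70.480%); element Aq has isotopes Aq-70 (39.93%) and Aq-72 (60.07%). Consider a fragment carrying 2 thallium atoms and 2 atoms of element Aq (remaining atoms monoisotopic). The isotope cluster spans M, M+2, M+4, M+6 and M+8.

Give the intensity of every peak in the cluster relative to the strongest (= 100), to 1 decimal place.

3.6 : 27.8 : 79.9 : 100.0 : 46.1

Thallium pattern (n=2): 0.08714304 : 0.41611392 : 0.49674304
Element Aq pattern (n=2): 0.15944049 : 0.47971902 : 0.36084049
Convolve the two distributions (both contribute in 2-u steps):
  M: 0.08714304×0.15944049 = 0.013894
  M+2: 0.08714304×0.47971902 + 0.41611392×0.15944049 = 0.108150
  M+4: 0.08714304×0.36084049 + 0.41611392×0.47971902 + 0.49674304×0.15944049 = 0.310263
  M+6: 0.41611392×0.36084049 + 0.49674304×0.47971902 = 0.388448
  M+8: 0.49674304×0.36084049 = 0.179245
Scale to base peak (0.388448) = 100: 3.6 : 27.8 : 79.9 : 100.0 : 46.1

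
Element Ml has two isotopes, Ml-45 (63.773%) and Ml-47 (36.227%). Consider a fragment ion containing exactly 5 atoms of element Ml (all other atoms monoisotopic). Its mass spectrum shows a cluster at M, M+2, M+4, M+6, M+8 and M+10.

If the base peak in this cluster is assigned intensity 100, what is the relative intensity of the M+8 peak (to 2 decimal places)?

(0.63773 + 0.36227)^5 gives M 0.1055, M+2 0.2996, M+4 0.3404, M+6 0.1934, M+8 0.0549, M+10 0.0062; the largest is M+4.
P(M+4) = C(5,2) × 0.63773^3 × 0.36227^2 = 10 × 0.25936451 × 0.13123955 = 0.340389 (base)
P(M+8) = C(5,4) × 0.63773^1 × 0.36227^4 = 5 × 0.63773 × 0.01722382 = 0.054921
Relative intensity = 0.054921 / 0.340389 × 100 = 16.13

16.13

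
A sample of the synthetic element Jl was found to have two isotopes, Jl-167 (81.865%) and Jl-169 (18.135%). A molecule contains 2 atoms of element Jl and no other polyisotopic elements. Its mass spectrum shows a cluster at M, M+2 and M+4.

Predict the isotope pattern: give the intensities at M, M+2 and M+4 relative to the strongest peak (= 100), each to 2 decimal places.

Expanding (0.81865 + 0.18135)^2:
P(M) = 0.81865^2 = 0.670188
P(M+2) = 2 × 0.81865^1 × 0.18135^1 = 0.296924
P(M+4) = 0.18135^2 = 0.032888
The M peak is largest (0.670188); scaling to 100 gives 100.00 : 44.30 : 4.91.

100.00 : 44.30 : 4.91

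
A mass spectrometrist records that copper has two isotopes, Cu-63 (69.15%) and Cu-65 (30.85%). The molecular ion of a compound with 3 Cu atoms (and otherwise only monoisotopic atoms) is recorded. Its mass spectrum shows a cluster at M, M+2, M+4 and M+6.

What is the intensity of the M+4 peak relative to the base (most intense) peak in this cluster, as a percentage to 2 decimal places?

Binomial terms of (0.6915 + 0.3085)^3: M 0.3307, M+2 0.4425, M+4 0.1974, M+6 0.0294 → M+2 is the base peak.
P(M+2) = C(3,1) × 0.6915^2 × 0.3085^1 = 3 × 0.47817225 × 0.3085 = 0.442548 (base)
P(M+4) = C(3,2) × 0.6915^1 × 0.3085^2 = 3 × 0.6915 × 0.09517225 = 0.197435
Relative intensity = 0.197435 / 0.442548 × 100 = 44.61

44.61%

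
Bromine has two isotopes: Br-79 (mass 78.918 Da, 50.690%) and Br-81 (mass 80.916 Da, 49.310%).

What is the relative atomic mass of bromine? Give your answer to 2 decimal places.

Average mass = Σ (abundance × isotope mass) = 0.50690 × 78.918 + 0.49310 × 80.916
= 40.0035 + 39.8997 = 79.9032 Da

79.90 Da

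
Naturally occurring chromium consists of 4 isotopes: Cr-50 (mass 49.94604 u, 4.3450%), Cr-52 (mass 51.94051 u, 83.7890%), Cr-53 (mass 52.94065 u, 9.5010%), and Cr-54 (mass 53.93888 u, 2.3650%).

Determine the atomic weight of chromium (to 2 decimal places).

52.00 u

Weight each isotope mass by its fractional abundance: 0.043450 × 49.94604 + 0.837890 × 51.94051 + 0.095010 × 52.94065 + 0.023650 × 53.93888
= 2.170155 + 43.520434 + 5.029891 + 1.275655 = 51.996135 u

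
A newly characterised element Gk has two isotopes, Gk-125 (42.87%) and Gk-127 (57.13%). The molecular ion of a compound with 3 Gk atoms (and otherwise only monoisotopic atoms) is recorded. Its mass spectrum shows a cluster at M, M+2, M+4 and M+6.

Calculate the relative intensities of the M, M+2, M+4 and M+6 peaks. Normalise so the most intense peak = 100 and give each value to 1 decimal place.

Expanding (0.4287 + 0.5713)^3:
P(M) = 0.4287^3 = 0.078788
P(M+2) = 3 × 0.4287^2 × 0.5713^1 = 0.314987
P(M+4) = 3 × 0.4287^1 × 0.5713^2 = 0.419762
P(M+6) = 0.5713^3 = 0.186463
The M+4 peak is largest (0.419762); scaling to 100 gives 18.8 : 75.0 : 100.0 : 44.4.

18.8 : 75.0 : 100.0 : 44.4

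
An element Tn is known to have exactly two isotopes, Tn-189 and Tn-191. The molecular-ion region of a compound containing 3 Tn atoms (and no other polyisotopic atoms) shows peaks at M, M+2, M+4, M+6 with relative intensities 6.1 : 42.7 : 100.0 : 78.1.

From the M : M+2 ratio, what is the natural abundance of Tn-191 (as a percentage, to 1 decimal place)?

Let p = fractional abundance of Tn-189. I(M+2)/I(M) = [C(3,1)·p^2·(1−p)] / p^3 = 3·(1−p)/p = 42.7/6.1 = 7.0000
(1−p)/p = 7.0000/3 = 2.3333  ⇒  p = 1/(1 + 2.3333) = 0.3000
Tn-189: 30.0%, Tn-191: 70.0%.

70.0%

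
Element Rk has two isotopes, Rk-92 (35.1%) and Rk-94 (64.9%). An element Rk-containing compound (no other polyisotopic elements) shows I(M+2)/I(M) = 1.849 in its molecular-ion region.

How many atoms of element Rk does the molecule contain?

The M+2/M ratio from n Rk atoms is n · q/p = n · 0.649/0.351.
n = 1.849 × 0.351/0.649 = 1.00 ≈ 1

1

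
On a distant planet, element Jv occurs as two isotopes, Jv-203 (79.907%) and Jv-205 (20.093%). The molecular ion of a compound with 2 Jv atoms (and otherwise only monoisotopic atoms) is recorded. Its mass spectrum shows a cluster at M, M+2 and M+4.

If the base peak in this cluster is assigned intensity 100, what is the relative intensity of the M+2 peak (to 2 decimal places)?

Term probabilities: M 0.6385, M+2 0.3211, M+4 0.0404. Base peak = M.
P(M) = C(2,0) × 0.79907^2 × 0.20093^0 = 1 × 0.63851286 × 1.0000 = 0.638513 (base)
P(M+2) = C(2,1) × 0.79907^1 × 0.20093^1 = 2 × 0.79907 × 0.20093 = 0.321114
Relative intensity = 0.321114 / 0.638513 × 100 = 50.29

50.29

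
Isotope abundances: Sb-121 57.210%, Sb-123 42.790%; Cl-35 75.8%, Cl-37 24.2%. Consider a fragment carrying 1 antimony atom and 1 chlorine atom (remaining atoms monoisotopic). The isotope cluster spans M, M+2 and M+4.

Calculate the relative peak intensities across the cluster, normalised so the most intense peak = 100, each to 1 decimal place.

93.7 : 100.0 : 22.4

Antimony pattern (n=1): 0.5721 : 0.4279
Chlorine pattern (n=1): 0.7580 : 0.2420
Convolve the two distributions (both contribute in 2-u steps):
  M: 0.5721×0.7580 = 0.433652
  M+2: 0.5721×0.2420 + 0.4279×0.7580 = 0.462796
  M+4: 0.4279×0.2420 = 0.103552
Scale to base peak (0.462796) = 100: 93.7 : 100.0 : 22.4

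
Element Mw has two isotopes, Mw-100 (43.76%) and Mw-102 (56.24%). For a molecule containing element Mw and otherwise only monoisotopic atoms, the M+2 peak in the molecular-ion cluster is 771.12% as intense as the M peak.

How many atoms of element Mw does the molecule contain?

The M+2/M ratio from n Mw atoms is n · q/p = n · 0.5624/0.4376.
n = 7.7112 × 0.4376/0.5624 = 6.00 ≈ 6

6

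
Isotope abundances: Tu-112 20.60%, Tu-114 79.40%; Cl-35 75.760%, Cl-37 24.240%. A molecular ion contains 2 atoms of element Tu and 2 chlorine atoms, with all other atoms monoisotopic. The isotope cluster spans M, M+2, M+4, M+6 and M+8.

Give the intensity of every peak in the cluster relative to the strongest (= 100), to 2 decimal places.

Element Tu pattern (n=2): 0.042436 : 0.327128 : 0.630436
Chlorine pattern (n=2): 0.57395776 : 0.36728448 : 0.05875776
Convolve the two distributions (both contribute in 2-u steps):
  M: 0.042436×0.57395776 = 0.024356
  M+2: 0.042436×0.36728448 + 0.327128×0.57395776 = 0.203344
  M+4: 0.042436×0.05875776 + 0.327128×0.36728448 + 0.630436×0.57395776 = 0.484486
  M+6: 0.327128×0.05875776 + 0.630436×0.36728448 = 0.250771
  M+8: 0.630436×0.05875776 = 0.037043
Scale to base peak (0.484486) = 100: 5.03 : 41.97 : 100.00 : 51.76 : 7.65

5.03 : 41.97 : 100.00 : 51.76 : 7.65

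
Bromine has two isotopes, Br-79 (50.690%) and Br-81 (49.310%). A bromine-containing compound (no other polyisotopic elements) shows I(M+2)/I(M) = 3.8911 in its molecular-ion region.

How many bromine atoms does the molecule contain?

4

For n independent Br atoms, I(M+2)/I(M) = n · (abundance Br-81) / (abundance Br-79) = n · 0.49310/0.50690.
n = 3.8911 × 0.50690/0.49310 = 4.00 ≈ 4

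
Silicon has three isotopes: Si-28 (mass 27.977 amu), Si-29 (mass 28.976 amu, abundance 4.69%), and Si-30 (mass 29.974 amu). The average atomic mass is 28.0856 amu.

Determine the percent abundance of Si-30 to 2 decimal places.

3.09%

Let x and y be the fractions of Si-28 and Si-30. Then x + y = 1 − 0.0469 = 0.9531 and 27.977x + 29.974y = 28.0856 − 0.0469×28.976 = 26.7266256.
Substituting: 27.977x + 29.974(0.9531 − x) = 26.7266256
(27.977 − 29.974)x = -1.8415938  ⇒  x = 0.92218, y = 0.03092
Si-28: 92.22%, Si-30: 3.09%.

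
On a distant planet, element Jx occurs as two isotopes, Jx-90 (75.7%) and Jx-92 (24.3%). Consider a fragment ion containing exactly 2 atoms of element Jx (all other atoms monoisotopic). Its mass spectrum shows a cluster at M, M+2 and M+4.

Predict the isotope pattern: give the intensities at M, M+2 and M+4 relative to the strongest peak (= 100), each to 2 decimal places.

Each Jx atom is independently Jx-90 (p = 0.757) or Jx-92 (q = 0.243); the cluster is the binomial expansion (p + q)^2.
P(M) = 0.757^2 = 0.573049
P(M+2) = 2 × 0.757^1 × 0.243^1 = 0.367902
P(M+4) = 0.243^2 = 0.059049
The M peak is largest (0.573049); scaling to 100 gives 100.00 : 64.20 : 10.30.

100.00 : 64.20 : 10.30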